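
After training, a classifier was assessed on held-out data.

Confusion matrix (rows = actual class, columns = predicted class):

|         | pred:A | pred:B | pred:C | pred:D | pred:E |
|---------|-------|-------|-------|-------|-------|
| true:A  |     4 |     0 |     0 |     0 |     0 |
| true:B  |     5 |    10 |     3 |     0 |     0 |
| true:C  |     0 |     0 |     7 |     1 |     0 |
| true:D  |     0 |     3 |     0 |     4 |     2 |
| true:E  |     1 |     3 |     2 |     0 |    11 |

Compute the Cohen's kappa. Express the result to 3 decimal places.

0.542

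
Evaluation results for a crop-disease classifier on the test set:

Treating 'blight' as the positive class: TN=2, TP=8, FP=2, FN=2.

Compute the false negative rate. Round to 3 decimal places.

0.200

FNR = FN/(FN+TP) = 2/(2+8) = 0.200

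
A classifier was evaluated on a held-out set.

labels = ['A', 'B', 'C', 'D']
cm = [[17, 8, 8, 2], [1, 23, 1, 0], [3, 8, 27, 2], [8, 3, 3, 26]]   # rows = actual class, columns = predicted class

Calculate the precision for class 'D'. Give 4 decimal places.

0.8667

Take TP from the diagonal, FP from the rest of the 'D' prediction marginal, FN from the rest of the 'D' actual marginal.
precision = TP/(TP+FP).
D: TP=26, FP=2+0+2=4 → 26/30 = 0.86667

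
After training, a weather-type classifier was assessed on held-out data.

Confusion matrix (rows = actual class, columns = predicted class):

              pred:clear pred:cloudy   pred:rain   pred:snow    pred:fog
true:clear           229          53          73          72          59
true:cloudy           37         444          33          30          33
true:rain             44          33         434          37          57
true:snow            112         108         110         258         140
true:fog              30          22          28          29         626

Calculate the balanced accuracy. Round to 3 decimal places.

Balanced accuracy = mean of per-class recall.
  clear: recall = 229/486 = 0.4712
  cloudy: recall = 444/577 = 0.7695
  rain: recall = 434/605 = 0.7174
  snow: recall = 258/728 = 0.3544
  fog: recall = 626/735 = 0.8517
Mean = (0.4712 + 0.7695 + 0.7174 + 0.3544 + 0.8517) / 5 = 0.633

0.633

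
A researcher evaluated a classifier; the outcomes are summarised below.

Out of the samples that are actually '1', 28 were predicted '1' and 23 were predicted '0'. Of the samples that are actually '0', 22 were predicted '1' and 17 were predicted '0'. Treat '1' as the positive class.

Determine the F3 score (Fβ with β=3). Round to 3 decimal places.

Fβ = (1+β²)·TP / ((1+β²)·TP + β²·FN + FP), with β²=9
= 10·28 / (10·28 + 9·23 + 22) = 0.550

0.550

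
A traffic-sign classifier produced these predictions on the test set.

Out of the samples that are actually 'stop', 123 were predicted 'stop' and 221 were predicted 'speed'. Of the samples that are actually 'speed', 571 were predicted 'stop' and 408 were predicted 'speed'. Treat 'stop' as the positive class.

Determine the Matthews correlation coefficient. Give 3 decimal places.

MCC = (TP·TN − FP·FN) / √((TP+FP)(TP+FN)(TN+FP)(TN+FN))
Numerator = 123·408 − 571·221 = -76007
Denominator = √(694·344·979·629) = √147011480176 = 383420.7613
MCC = -76007 / 383420.7613 = -0.198

-0.198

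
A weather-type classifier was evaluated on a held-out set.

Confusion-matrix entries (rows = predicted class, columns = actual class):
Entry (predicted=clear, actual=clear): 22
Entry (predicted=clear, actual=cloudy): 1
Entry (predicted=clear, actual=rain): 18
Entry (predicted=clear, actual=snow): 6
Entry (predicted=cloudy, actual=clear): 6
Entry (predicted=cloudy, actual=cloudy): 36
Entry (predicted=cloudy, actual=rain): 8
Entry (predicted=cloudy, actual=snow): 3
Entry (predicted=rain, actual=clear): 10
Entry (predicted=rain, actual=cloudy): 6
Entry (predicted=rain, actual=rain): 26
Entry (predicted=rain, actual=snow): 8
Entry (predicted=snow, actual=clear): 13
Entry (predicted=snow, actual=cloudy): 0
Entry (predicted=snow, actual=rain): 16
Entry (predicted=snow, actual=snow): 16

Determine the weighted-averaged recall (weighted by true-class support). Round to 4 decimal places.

0.5128

Per-class recall (TP/(TP+FN)):
  clear: TP=22, FN=6+10+13=29 → 22/51 = 0.43137
  cloudy: TP=36, FN=1+6+0=7 → 36/43 = 0.83721
  rain: TP=26, FN=18+8+16=42 → 26/68 = 0.38235
  snow: TP=16, FN=6+3+8=17 → 16/33 = 0.48485
Weighted-recall = Σ (supportᵢ/N)·recallᵢ with N=195: (51/195)·0.43137 + (43/195)·0.83721 + (68/195)·0.38235 + (33/195)·0.48485 = 0.5128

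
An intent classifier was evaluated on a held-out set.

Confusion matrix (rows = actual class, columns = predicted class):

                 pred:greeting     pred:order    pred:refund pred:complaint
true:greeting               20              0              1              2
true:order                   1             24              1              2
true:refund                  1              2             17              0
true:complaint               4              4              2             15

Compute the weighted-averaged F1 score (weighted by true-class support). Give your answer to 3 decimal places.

0.787

Per-class F1 score (2·TP/(2·TP+FP+FN)):
  greeting: TP=20, FP=1+1+4=6, FN=0+1+2=3 → 40/49 = 0.8163
  order: TP=24, FP=0+2+4=6, FN=1+1+2=4 → 48/58 = 0.8276
  refund: TP=17, FP=1+1+2=4, FN=1+2+0=3 → 34/41 = 0.8293
  complaint: TP=15, FP=2+2+0=4, FN=4+4+2=10 → 30/44 = 0.6818
Weighted-F1 score = Σ (supportᵢ/N)·F1 scoreᵢ with N=96: (23/96)·0.8163 + (28/96)·0.8276 + (20/96)·0.8293 + (25/96)·0.6818 = 0.787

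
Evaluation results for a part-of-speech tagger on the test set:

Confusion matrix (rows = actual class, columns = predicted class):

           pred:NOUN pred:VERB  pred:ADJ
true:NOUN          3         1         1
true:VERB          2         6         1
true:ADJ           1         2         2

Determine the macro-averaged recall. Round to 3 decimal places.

0.556

Per-class recall (TP/(TP+FN)):
  NOUN: TP=3, FN=1+1=2 → 3/5 = 0.6000
  VERB: TP=6, FN=2+1=3 → 6/9 = 0.6667
  ADJ: TP=2, FN=1+2=3 → 2/5 = 0.4000
Macro-recall = mean = (0.6000 + 0.6667 + 0.4000) / 3 = 0.556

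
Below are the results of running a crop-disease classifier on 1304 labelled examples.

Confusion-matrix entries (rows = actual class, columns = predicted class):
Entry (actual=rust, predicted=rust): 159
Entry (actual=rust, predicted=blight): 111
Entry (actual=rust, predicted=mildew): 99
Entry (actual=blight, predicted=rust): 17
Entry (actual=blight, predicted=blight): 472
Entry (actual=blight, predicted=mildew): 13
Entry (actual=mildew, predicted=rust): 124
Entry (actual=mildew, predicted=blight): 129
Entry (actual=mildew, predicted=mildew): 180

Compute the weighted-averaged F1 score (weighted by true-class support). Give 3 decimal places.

0.599

Per-class F1 score (2·TP/(2·TP+FP+FN)):
  rust: TP=159, FP=17+124=141, FN=111+99=210 → 318/669 = 0.4753
  blight: TP=472, FP=111+129=240, FN=17+13=30 → 944/1214 = 0.7776
  mildew: TP=180, FP=99+13=112, FN=124+129=253 → 360/725 = 0.4966
Weighted-F1 score = Σ (supportᵢ/N)·F1 scoreᵢ with N=1304: (369/1304)·0.4753 + (502/1304)·0.7776 + (433/1304)·0.4966 = 0.599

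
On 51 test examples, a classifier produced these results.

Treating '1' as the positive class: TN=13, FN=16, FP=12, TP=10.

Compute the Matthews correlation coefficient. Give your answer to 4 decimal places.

MCC = (TP·TN − FP·FN) / √((TP+FP)(TP+FN)(TN+FP)(TN+FN))
Numerator = 10·13 − 12·16 = -62
Denominator = √(22·26·25·29) = √414700 = 643.9720
MCC = -62 / 643.9720 = -0.0963

-0.0963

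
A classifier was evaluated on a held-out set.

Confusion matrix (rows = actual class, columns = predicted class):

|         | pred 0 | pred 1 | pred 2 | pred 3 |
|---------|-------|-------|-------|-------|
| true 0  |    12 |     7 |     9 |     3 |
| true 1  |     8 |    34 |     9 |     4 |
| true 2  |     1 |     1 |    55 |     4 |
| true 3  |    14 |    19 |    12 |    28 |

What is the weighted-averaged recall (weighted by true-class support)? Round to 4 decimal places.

Per-class recall (TP/(TP+FN)):
  0: TP=12, FN=7+9+3=19 → 12/31 = 0.38710
  1: TP=34, FN=8+9+4=21 → 34/55 = 0.61818
  2: TP=55, FN=1+1+4=6 → 55/61 = 0.90164
  3: TP=28, FN=14+19+12=45 → 28/73 = 0.38356
Weighted-recall = Σ (supportᵢ/N)·recallᵢ with N=220: (31/220)·0.38710 + (55/220)·0.61818 + (61/220)·0.90164 + (73/220)·0.38356 = 0.5864

0.5864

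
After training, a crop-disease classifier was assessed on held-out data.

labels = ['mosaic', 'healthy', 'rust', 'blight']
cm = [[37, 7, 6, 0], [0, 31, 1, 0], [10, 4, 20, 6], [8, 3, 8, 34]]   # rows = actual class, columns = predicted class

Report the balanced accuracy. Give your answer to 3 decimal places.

0.713

Balanced accuracy = mean of per-class recall.
  mosaic: recall = 37/50 = 0.7400
  healthy: recall = 31/32 = 0.9688
  rust: recall = 20/40 = 0.5000
  blight: recall = 34/53 = 0.6415
Mean = (0.7400 + 0.9688 + 0.5000 + 0.6415) / 4 = 0.713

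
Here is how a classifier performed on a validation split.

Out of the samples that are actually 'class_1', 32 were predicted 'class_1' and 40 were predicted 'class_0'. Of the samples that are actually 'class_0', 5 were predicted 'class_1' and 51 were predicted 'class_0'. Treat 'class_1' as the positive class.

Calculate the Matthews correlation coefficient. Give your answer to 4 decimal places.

0.3887

MCC = (TP·TN − FP·FN) / √((TP+FP)(TP+FN)(TN+FP)(TN+FN))
Numerator = 32·51 − 5·40 = 1432
Denominator = √(37·72·56·91) = √13575744 = 3684.5276
MCC = 1432 / 3684.5276 = 0.3887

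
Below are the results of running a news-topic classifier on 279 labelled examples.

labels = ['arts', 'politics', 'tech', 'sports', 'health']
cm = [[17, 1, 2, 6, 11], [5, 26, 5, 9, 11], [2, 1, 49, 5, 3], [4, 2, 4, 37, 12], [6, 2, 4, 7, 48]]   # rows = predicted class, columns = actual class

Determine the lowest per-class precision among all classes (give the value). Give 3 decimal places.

Per-class precision (TP/(TP+FP)):
  arts: TP=17, FP=1+2+6+11=20 → 17/37 = 0.4595
  politics: TP=26, FP=5+5+9+11=30 → 26/56 = 0.4643
  tech: TP=49, FP=2+1+5+3=11 → 49/60 = 0.8167
  sports: TP=37, FP=4+2+4+12=22 → 37/59 = 0.6271
  health: TP=48, FP=6+2+4+7=19 → 48/67 = 0.7164
Lowest is class 'arts' with precision = 0.459.

0.459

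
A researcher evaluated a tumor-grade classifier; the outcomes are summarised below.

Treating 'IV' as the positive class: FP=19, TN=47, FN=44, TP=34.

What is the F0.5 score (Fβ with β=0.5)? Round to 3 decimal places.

0.586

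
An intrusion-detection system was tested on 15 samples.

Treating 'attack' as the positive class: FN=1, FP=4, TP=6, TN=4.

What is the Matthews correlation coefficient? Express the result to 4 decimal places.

0.3780

MCC = (TP·TN − FP·FN) / √((TP+FP)(TP+FN)(TN+FP)(TN+FN))
Numerator = 6·4 − 4·1 = 20
Denominator = √(10·7·8·5) = √2800 = 52.9150
MCC = 20 / 52.9150 = 0.3780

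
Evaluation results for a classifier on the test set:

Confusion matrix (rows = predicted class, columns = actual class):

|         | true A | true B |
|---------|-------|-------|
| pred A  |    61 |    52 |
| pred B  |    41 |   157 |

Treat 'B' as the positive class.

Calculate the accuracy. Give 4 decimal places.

0.7010

Accuracy = (TP+TN)/N = (157+61)/311 = 0.7010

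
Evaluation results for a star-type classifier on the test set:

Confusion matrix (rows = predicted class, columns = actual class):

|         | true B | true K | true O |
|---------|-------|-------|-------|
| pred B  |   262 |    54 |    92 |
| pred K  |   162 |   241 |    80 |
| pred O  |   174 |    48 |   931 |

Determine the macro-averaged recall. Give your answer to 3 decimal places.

0.662

Per-class recall (TP/(TP+FN)):
  B: TP=262, FN=162+174=336 → 262/598 = 0.4381
  K: TP=241, FN=54+48=102 → 241/343 = 0.7026
  O: TP=931, FN=92+80=172 → 931/1103 = 0.8441
Macro-recall = mean = (0.4381 + 0.7026 + 0.8441) / 3 = 0.662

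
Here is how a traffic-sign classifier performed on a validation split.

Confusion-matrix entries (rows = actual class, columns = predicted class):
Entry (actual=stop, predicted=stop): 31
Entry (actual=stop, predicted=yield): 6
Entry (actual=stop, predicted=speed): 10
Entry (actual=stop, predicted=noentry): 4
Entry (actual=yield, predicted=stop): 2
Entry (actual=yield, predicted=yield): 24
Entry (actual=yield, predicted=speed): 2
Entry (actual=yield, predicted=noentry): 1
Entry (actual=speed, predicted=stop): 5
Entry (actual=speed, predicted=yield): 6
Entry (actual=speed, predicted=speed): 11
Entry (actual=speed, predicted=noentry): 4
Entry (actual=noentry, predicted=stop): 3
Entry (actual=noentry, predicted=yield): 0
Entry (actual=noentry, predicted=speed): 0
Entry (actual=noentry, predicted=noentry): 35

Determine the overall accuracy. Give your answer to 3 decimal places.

0.701

Accuracy = trace / total = (31+24+11+35=101) / 144 = 101/144 = 0.701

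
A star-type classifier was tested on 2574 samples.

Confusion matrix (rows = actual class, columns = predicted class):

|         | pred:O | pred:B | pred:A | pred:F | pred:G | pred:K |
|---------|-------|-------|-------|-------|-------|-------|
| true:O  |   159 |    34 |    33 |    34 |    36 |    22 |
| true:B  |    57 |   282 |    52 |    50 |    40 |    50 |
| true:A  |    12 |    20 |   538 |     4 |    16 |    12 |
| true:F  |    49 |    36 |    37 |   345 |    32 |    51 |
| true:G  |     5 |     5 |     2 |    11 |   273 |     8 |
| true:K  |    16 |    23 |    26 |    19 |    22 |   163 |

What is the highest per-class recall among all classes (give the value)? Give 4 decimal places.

0.8980

Per-class recall (TP/(TP+FN)):
  O: TP=159, FN=34+33+34+36+22=159 → 159/318 = 0.50000
  B: TP=282, FN=57+52+50+40+50=249 → 282/531 = 0.53107
  A: TP=538, FN=12+20+4+16+12=64 → 538/602 = 0.89369
  F: TP=345, FN=49+36+37+32+51=205 → 345/550 = 0.62727
  G: TP=273, FN=5+5+2+11+8=31 → 273/304 = 0.89803
  K: TP=163, FN=16+23+26+19+22=106 → 163/269 = 0.60595
Highest is class 'G' with recall = 0.8980.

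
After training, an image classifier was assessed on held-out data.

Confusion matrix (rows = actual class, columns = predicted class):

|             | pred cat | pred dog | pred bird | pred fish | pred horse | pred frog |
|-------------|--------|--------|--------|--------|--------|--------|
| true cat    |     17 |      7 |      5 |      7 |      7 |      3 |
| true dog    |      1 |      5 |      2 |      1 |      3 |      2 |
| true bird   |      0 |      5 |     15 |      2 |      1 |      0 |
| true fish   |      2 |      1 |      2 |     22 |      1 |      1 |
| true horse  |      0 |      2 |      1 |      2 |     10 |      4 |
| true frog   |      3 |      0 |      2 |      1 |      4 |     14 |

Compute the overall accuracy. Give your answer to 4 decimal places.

Accuracy = trace / total = (17+5+15+22+10+14=83) / 155 = 83/155 = 0.5355

0.5355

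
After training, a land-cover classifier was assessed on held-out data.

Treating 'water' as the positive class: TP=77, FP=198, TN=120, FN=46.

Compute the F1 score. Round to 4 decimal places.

Precision = TP/(TP+FP) = 77/275 = 0.2800
Recall = TP/(TP+FN) = 77/123 = 0.6260
F1 = 2·TP/(2·TP+FP+FN) = 154/398 = 0.3869

0.3869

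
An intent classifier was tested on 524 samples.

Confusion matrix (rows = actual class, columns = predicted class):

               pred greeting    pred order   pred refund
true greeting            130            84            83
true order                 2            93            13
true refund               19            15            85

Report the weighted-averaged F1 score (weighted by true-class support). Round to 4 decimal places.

0.5854

Per-class F1 score (2·TP/(2·TP+FP+FN)):
  greeting: TP=130, FP=2+19=21, FN=84+83=167 → 260/448 = 0.58036
  order: TP=93, FP=84+15=99, FN=2+13=15 → 186/300 = 0.62000
  refund: TP=85, FP=83+13=96, FN=19+15=34 → 170/300 = 0.56667
Weighted-F1 score = Σ (supportᵢ/N)·F1 scoreᵢ with N=524: (297/524)·0.58036 + (108/524)·0.62000 + (119/524)·0.56667 = 0.5854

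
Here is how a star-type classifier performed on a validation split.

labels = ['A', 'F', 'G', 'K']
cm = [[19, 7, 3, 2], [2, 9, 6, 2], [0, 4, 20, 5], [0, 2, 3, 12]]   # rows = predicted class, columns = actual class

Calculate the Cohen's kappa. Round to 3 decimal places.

0.496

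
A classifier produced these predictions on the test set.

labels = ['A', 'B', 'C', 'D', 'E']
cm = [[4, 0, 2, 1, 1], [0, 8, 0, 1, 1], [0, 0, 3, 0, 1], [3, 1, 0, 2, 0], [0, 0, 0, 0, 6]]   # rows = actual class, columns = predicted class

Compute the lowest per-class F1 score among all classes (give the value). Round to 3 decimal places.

Per-class F1 score (2·TP/(2·TP+FP+FN)):
  A: TP=4, FP=0+0+3+0=3, FN=0+2+1+1=4 → 8/15 = 0.5333
  B: TP=8, FP=0+0+1+0=1, FN=0+0+1+1=2 → 16/19 = 0.8421
  C: TP=3, FP=2+0+0+0=2, FN=0+0+0+1=1 → 6/9 = 0.6667
  D: TP=2, FP=1+1+0+0=2, FN=3+1+0+0=4 → 4/10 = 0.4000
  E: TP=6, FP=1+1+1+0=3, FN=0+0+0+0=0 → 12/15 = 0.8000
Lowest is class 'D' with F1 score = 0.400.

0.400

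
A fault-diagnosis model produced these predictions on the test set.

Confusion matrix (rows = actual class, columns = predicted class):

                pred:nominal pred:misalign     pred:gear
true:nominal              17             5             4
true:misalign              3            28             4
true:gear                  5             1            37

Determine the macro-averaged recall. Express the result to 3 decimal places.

0.771

Per-class recall (TP/(TP+FN)):
  nominal: TP=17, FN=5+4=9 → 17/26 = 0.6538
  misalign: TP=28, FN=3+4=7 → 28/35 = 0.8000
  gear: TP=37, FN=5+1=6 → 37/43 = 0.8605
Macro-recall = mean = (0.6538 + 0.8000 + 0.8605) / 3 = 0.771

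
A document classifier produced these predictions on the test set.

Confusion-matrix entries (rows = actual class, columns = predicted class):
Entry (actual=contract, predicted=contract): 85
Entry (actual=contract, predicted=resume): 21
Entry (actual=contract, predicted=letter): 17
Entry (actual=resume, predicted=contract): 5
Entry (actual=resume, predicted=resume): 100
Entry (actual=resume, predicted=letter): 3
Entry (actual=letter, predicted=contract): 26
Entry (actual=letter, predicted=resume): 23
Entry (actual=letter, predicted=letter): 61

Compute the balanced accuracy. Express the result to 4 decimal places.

0.7238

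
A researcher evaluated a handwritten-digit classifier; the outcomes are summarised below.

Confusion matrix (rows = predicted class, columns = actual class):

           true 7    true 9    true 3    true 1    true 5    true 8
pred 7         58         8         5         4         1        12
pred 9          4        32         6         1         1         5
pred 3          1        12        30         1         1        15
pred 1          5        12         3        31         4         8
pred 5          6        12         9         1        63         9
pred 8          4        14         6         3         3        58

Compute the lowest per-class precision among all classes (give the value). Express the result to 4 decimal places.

Per-class precision (TP/(TP+FP)):
  7: TP=58, FP=8+5+4+1+12=30 → 58/88 = 0.65909
  9: TP=32, FP=4+6+1+1+5=17 → 32/49 = 0.65306
  3: TP=30, FP=1+12+1+1+15=30 → 30/60 = 0.50000
  1: TP=31, FP=5+12+3+4+8=32 → 31/63 = 0.49206
  5: TP=63, FP=6+12+9+1+9=37 → 63/100 = 0.63000
  8: TP=58, FP=4+14+6+3+3=30 → 58/88 = 0.65909
Lowest is class '1' with precision = 0.4921.

0.4921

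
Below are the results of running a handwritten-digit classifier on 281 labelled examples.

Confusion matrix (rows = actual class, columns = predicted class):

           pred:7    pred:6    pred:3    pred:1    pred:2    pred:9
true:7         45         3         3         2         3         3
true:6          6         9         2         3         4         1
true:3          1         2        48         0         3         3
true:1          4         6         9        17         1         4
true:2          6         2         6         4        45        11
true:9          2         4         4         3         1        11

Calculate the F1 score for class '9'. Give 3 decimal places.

Take TP from the diagonal, FP from the rest of the '9' prediction marginal, FN from the rest of the '9' actual marginal.
F1 score = 2·TP/(2·TP+FP+FN).
9: TP=11, FP=3+1+3+4+11=22, FN=2+4+4+3+1=14 → 22/58 = 0.3793

0.379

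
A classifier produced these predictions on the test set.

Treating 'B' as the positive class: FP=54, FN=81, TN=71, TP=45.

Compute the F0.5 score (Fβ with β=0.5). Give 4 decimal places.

Fβ = (1+β²)·TP / ((1+β²)·TP + β²·FN + FP), with β²=1/4
= 1.25·45 / (1.25·45 + 0.25·81 + 54) = 0.4310

0.4310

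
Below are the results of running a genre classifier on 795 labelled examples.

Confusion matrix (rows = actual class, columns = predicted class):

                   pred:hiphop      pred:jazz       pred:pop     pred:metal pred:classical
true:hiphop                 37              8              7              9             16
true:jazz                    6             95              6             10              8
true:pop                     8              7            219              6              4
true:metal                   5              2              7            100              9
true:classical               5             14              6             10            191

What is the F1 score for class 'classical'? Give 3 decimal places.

0.841

F1 score = 2·TP/(2·TP+FP+FN).
classical: TP=191, FP=16+8+4+9=37, FN=5+14+6+10=35 → 382/454 = 0.8414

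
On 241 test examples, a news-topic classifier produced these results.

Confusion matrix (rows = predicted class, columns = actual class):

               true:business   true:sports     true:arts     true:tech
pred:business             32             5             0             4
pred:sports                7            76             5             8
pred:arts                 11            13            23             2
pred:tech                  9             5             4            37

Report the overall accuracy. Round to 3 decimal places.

0.697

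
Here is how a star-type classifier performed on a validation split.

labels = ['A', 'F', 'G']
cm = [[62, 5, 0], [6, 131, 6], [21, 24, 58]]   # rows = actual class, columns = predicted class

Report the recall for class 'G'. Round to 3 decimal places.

Take TP from the diagonal, FP from the rest of the 'G' prediction marginal, FN from the rest of the 'G' actual marginal.
recall = TP/(TP+FN).
G: TP=58, FN=21+24=45 → 58/103 = 0.5631

0.563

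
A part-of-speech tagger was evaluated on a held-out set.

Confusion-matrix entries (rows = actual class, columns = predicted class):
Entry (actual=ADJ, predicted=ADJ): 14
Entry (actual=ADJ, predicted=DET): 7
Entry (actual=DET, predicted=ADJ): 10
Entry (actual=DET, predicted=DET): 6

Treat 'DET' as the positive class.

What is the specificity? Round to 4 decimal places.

0.6667

Specificity = TN/(TN+FP) = 14/(14+7) = 0.6667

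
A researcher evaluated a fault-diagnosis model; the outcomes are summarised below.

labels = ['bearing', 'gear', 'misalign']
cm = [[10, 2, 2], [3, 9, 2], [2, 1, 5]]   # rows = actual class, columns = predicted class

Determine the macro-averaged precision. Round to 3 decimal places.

0.657

Per-class precision (TP/(TP+FP)):
  bearing: TP=10, FP=3+2=5 → 10/15 = 0.6667
  gear: TP=9, FP=2+1=3 → 9/12 = 0.7500
  misalign: TP=5, FP=2+2=4 → 5/9 = 0.5556
Macro-precision = mean = (0.6667 + 0.7500 + 0.5556) / 3 = 0.657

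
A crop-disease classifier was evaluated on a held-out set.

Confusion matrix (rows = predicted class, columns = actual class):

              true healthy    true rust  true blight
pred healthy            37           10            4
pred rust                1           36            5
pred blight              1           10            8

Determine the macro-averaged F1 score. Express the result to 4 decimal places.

Per-class F1 score (2·TP/(2·TP+FP+FN)):
  healthy: TP=37, FP=10+4=14, FN=1+1=2 → 74/90 = 0.82222
  rust: TP=36, FP=1+5=6, FN=10+10=20 → 72/98 = 0.73469
  blight: TP=8, FP=1+10=11, FN=4+5=9 → 16/36 = 0.44444
Macro-F1 score = mean = (0.82222 + 0.73469 + 0.44444) / 3 = 0.6671

0.6671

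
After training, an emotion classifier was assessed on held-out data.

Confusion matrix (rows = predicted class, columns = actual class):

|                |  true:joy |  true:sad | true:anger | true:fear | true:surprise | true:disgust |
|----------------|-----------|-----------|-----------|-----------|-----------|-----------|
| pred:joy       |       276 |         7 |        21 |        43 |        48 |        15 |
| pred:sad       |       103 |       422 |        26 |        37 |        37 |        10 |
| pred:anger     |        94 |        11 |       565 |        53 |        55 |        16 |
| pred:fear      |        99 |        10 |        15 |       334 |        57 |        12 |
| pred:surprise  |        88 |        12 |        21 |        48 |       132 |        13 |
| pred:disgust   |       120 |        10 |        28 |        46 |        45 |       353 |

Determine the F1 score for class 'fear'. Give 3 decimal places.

Take TP from the diagonal, FP from the rest of the 'fear' prediction marginal, FN from the rest of the 'fear' actual marginal.
F1 score = 2·TP/(2·TP+FP+FN).
fear: TP=334, FP=99+10+15+57+12=193, FN=43+37+53+48+46=227 → 668/1088 = 0.6140

0.614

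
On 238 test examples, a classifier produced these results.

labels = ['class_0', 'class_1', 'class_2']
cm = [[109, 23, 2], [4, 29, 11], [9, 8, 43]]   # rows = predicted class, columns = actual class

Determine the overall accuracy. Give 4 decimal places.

0.7605

Accuracy = trace / total = (109+29+43=181) / 238 = 181/238 = 0.7605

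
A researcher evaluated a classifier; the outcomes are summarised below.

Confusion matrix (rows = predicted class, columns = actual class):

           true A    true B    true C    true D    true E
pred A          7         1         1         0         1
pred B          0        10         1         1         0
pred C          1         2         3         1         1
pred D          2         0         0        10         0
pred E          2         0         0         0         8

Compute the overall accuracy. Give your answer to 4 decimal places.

Accuracy = trace / total = (7+10+3+10+8=38) / 52 = 38/52 = 0.7308

0.7308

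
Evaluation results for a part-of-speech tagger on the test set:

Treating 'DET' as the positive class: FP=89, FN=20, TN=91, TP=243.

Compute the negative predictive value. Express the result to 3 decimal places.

0.820

NPV = TN/(TN+FN) = 91/(91+20) = 0.820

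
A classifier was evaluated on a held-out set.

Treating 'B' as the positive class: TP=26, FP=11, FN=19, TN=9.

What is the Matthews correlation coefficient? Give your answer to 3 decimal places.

0.026

MCC = (TP·TN − FP·FN) / √((TP+FP)(TP+FN)(TN+FP)(TN+FN))
Numerator = 26·9 − 11·19 = 25
Denominator = √(37·45·20·28) = √932400 = 965.6086
MCC = 25 / 965.6086 = 0.026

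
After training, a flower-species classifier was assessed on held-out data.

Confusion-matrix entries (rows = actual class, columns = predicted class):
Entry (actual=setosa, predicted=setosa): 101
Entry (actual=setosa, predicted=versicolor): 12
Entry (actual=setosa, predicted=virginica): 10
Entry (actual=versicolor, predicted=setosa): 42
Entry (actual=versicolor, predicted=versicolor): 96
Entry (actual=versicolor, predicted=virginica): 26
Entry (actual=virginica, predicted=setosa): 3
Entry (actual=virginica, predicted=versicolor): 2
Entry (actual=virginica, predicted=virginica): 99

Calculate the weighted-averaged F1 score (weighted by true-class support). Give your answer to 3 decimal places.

Per-class F1 score (2·TP/(2·TP+FP+FN)):
  setosa: TP=101, FP=42+3=45, FN=12+10=22 → 202/269 = 0.7509
  versicolor: TP=96, FP=12+2=14, FN=42+26=68 → 192/274 = 0.7007
  virginica: TP=99, FP=10+26=36, FN=3+2=5 → 198/239 = 0.8285
Weighted-F1 score = Σ (supportᵢ/N)·F1 scoreᵢ with N=391: (123/391)·0.7509 + (164/391)·0.7007 + (104/391)·0.8285 = 0.750

0.750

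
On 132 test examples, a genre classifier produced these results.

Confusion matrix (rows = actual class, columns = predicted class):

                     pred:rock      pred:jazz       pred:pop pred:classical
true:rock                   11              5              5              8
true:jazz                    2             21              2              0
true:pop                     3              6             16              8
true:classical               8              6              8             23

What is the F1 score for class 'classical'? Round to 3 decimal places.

Take TP from the diagonal, FP from the rest of the 'classical' prediction marginal, FN from the rest of the 'classical' actual marginal.
F1 score = 2·TP/(2·TP+FP+FN).
classical: TP=23, FP=8+0+8=16, FN=8+6+8=22 → 46/84 = 0.5476

0.548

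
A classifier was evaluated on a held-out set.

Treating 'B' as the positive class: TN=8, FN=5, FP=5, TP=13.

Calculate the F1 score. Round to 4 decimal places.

Precision = TP/(TP+FP) = 13/18 = 0.7222
Recall = TP/(TP+FN) = 13/18 = 0.7222
F1 = 2·TP/(2·TP+FP+FN) = 26/36 = 0.7222

0.7222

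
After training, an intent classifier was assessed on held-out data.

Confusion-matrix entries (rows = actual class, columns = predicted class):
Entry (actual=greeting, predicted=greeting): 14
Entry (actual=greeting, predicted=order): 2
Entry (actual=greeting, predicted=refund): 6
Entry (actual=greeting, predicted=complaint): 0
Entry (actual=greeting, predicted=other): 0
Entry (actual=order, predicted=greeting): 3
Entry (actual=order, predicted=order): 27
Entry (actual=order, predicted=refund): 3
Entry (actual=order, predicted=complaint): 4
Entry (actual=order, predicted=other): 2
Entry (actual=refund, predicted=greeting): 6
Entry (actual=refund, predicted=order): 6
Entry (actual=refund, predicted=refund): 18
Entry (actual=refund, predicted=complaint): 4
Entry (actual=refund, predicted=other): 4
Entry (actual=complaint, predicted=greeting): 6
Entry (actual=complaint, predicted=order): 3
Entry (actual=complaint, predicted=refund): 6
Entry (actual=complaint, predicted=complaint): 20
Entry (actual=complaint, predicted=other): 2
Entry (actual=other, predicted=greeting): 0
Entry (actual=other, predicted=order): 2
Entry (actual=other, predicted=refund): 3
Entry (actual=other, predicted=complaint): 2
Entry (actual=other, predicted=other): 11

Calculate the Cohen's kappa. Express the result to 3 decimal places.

Observed agreement pₒ = trace/N = 90/154 = 0.5844
Expected agreement pₑ = Σ (rowᵢ·colᵢ)/N² = (22·29 + 39·40 + 38·36 + 37·30 + 18·19)/154² = 0.2116
κ = (pₒ − pₑ)/(1 − pₑ) = (0.5844 − 0.2116)/(1 − 0.2116) = 0.473

0.473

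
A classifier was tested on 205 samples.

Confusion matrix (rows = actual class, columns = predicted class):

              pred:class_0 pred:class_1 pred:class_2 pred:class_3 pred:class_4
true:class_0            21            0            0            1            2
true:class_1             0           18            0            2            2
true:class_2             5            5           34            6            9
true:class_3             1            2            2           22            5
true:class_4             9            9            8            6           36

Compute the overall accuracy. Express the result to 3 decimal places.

Accuracy = trace / total = (21+18+34+22+36=131) / 205 = 131/205 = 0.639

0.639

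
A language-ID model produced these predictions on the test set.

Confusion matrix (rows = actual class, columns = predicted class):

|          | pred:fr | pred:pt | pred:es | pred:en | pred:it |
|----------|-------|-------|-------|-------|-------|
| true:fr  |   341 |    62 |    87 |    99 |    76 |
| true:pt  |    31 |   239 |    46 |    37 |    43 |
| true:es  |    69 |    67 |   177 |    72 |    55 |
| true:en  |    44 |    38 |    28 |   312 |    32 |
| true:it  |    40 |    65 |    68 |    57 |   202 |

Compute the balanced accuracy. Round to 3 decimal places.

Balanced accuracy = mean of per-class recall.
  fr: recall = 341/665 = 0.5128
  pt: recall = 239/396 = 0.6035
  es: recall = 177/440 = 0.4023
  en: recall = 312/454 = 0.6872
  it: recall = 202/432 = 0.4676
Mean = (0.5128 + 0.6035 + 0.4023 + 0.6872 + 0.4676) / 5 = 0.535

0.535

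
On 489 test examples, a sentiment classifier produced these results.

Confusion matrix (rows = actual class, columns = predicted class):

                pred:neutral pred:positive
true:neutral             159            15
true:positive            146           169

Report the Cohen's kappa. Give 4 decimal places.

0.3854

Observed agreement pₒ = trace/N = 328/489 = 0.67076
Expected agreement pₑ = Σ (rowᵢ·colᵢ)/N² = (174·305 + 315·184)/489² = 0.46433
κ = (pₒ − pₑ)/(1 − pₑ) = (0.67076 − 0.46433)/(1 − 0.46433) = 0.3854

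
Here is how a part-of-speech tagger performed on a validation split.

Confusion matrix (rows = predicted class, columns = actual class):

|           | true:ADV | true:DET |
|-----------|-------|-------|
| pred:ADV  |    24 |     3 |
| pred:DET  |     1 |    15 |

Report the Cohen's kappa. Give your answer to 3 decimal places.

0.806

Observed agreement pₒ = trace/N = 39/43 = 0.9070
Expected agreement pₑ = Σ (rowᵢ·colᵢ)/N² = (25·27 + 18·16)/43² = 0.5208
κ = (pₒ − pₑ)/(1 − pₑ) = (0.9070 − 0.5208)/(1 − 0.5208) = 0.806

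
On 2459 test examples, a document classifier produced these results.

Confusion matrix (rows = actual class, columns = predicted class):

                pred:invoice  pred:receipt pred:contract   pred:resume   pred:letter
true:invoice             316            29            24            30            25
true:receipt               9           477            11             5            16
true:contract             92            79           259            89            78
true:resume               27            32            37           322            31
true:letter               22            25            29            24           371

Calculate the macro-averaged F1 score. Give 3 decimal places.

0.705

Per-class F1 score (2·TP/(2·TP+FP+FN)):
  invoice: TP=316, FP=9+92+27+22=150, FN=29+24+30+25=108 → 632/890 = 0.7101
  receipt: TP=477, FP=29+79+32+25=165, FN=9+11+5+16=41 → 954/1160 = 0.8224
  contract: TP=259, FP=24+11+37+29=101, FN=92+79+89+78=338 → 518/957 = 0.5413
  resume: TP=322, FP=30+5+89+24=148, FN=27+32+37+31=127 → 644/919 = 0.7008
  letter: TP=371, FP=25+16+78+31=150, FN=22+25+29+24=100 → 742/992 = 0.7480
Macro-F1 score = mean = (0.7101 + 0.8224 + 0.5413 + 0.7008 + 0.7480) / 5 = 0.705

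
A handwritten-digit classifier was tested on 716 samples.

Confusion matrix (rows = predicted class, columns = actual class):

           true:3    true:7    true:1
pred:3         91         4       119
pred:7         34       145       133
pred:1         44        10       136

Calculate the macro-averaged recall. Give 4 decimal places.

0.6003

Per-class recall (TP/(TP+FN)):
  3: TP=91, FN=34+44=78 → 91/169 = 0.53846
  7: TP=145, FN=4+10=14 → 145/159 = 0.91195
  1: TP=136, FN=119+133=252 → 136/388 = 0.35052
Macro-recall = mean = (0.53846 + 0.91195 + 0.35052) / 3 = 0.6003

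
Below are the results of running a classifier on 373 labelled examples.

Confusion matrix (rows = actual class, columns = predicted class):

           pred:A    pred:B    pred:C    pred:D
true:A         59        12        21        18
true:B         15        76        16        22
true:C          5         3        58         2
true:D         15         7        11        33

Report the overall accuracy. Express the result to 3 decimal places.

Accuracy = trace / total = (59+76+58+33=226) / 373 = 226/373 = 0.606

0.606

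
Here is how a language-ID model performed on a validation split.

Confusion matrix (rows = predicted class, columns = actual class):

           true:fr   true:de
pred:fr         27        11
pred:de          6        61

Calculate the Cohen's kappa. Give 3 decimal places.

0.639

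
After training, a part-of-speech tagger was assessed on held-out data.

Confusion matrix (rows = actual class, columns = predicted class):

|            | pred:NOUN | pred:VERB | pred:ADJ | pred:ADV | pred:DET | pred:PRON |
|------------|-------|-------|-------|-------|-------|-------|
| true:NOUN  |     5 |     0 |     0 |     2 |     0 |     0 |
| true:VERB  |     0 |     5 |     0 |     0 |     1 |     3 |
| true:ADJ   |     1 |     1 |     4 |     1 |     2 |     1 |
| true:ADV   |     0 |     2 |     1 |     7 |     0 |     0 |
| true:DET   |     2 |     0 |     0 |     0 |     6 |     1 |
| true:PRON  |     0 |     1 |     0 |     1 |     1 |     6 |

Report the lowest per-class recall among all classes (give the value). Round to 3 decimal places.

0.400

Per-class recall (TP/(TP+FN)):
  NOUN: TP=5, FN=0+0+2+0+0=2 → 5/7 = 0.7143
  VERB: TP=5, FN=0+0+0+1+3=4 → 5/9 = 0.5556
  ADJ: TP=4, FN=1+1+1+2+1=6 → 4/10 = 0.4000
  ADV: TP=7, FN=0+2+1+0+0=3 → 7/10 = 0.7000
  DET: TP=6, FN=2+0+0+0+1=3 → 6/9 = 0.6667
  PRON: TP=6, FN=0+1+0+1+1=3 → 6/9 = 0.6667
Lowest is class 'ADJ' with recall = 0.400.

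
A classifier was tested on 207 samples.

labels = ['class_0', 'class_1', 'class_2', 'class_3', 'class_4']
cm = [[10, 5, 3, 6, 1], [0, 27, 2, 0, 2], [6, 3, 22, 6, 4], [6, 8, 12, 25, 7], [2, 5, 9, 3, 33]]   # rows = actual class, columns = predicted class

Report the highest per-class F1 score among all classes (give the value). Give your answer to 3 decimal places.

Per-class F1 score (2·TP/(2·TP+FP+FN)):
  class_0: TP=10, FP=0+6+6+2=14, FN=5+3+6+1=15 → 20/49 = 0.4082
  class_1: TP=27, FP=5+3+8+5=21, FN=0+2+0+2=4 → 54/79 = 0.6835
  class_2: TP=22, FP=3+2+12+9=26, FN=6+3+6+4=19 → 44/89 = 0.4944
  class_3: TP=25, FP=6+0+6+3=15, FN=6+8+12+7=33 → 50/98 = 0.5102
  class_4: TP=33, FP=1+2+4+7=14, FN=2+5+9+3=19 → 66/99 = 0.6667
Highest is class 'class_1' with F1 score = 0.684.

0.684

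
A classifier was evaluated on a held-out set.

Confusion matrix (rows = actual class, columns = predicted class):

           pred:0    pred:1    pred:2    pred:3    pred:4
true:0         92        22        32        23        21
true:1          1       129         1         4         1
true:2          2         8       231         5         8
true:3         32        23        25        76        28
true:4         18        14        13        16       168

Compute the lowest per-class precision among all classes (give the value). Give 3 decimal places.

Per-class precision (TP/(TP+FP)):
  0: TP=92, FP=1+2+32+18=53 → 92/145 = 0.6345
  1: TP=129, FP=22+8+23+14=67 → 129/196 = 0.6582
  2: TP=231, FP=32+1+25+13=71 → 231/302 = 0.7649
  3: TP=76, FP=23+4+5+16=48 → 76/124 = 0.6129
  4: TP=168, FP=21+1+8+28=58 → 168/226 = 0.7434
Lowest is class '3' with precision = 0.613.

0.613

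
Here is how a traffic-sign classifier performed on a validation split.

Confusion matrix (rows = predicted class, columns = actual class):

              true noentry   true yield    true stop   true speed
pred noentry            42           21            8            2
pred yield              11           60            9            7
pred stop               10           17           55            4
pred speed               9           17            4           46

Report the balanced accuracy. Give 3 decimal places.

0.652

Balanced accuracy = mean of per-class recall.
  noentry: recall = 42/72 = 0.5833
  yield: recall = 60/115 = 0.5217
  stop: recall = 55/76 = 0.7237
  speed: recall = 46/59 = 0.7797
Mean = (0.5833 + 0.5217 + 0.7237 + 0.7797) / 4 = 0.652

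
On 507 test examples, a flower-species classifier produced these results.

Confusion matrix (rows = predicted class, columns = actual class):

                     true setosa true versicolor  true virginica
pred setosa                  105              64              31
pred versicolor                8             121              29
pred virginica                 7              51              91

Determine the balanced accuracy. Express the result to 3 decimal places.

0.663

Balanced accuracy = mean of per-class recall.
  setosa: recall = 105/120 = 0.8750
  versicolor: recall = 121/236 = 0.5127
  virginica: recall = 91/151 = 0.6026
Mean = (0.8750 + 0.5127 + 0.6026) / 3 = 0.663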